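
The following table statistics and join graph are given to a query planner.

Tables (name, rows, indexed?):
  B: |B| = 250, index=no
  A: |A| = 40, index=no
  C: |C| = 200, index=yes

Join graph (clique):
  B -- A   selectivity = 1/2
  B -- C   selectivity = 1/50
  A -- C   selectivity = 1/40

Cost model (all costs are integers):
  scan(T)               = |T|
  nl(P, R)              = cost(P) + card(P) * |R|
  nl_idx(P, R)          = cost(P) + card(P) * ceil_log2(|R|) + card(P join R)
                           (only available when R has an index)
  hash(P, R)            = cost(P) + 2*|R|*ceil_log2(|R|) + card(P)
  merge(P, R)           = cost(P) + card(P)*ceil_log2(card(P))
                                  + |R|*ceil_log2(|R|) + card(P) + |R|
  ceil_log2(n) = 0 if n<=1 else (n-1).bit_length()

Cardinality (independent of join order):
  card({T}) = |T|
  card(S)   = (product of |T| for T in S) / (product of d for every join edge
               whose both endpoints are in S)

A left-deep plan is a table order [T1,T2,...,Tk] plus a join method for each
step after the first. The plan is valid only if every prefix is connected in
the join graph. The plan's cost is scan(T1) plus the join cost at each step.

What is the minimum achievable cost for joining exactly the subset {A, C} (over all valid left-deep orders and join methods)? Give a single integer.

560

Selinger DP over subsets of {A,C}:
  {A}: scan cost=40, card=40
  {C}: scan cost=200, card=200
  {AC}: card=200; try (C,nl_idx)→560, (A,hash)→880, (C,merge)→2120, (A,merge)→2280, (C,hash)→3280, (C,nl)→8040 …(+1); best=560 via (C,nl_idx)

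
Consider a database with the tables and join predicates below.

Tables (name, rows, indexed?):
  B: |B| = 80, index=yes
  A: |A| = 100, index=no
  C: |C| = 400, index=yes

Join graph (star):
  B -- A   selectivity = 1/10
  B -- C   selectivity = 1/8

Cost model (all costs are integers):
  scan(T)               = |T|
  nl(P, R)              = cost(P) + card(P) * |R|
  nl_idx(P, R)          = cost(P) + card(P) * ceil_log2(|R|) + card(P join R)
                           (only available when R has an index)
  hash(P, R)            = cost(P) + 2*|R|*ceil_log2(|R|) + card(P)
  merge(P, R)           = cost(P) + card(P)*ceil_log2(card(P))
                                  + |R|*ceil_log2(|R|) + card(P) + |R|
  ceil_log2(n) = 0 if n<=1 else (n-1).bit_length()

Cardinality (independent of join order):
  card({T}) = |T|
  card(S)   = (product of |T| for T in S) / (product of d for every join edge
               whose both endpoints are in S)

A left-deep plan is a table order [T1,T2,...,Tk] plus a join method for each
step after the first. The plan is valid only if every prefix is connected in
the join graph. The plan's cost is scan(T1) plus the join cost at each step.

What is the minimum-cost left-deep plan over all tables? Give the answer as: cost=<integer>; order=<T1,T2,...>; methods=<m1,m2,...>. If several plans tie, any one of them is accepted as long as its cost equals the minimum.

cost=7320; order=C,B,A; methods=hash,hash

Selinger DP (subsets sized 1..n):
  {B}: scan cost=80, card=80
  {A}: scan cost=100, card=100
  {C}: scan cost=400, card=400
  {AB}: card=800; try (B,hash)→1320, (A,merge)→1520, (B,merge)→1540, (A,hash)→1560, (B,nl_idx)→1600, (A,nl)→8080 …(+1); best=1320 via (B,hash)
  {BC}: card=4000; try (B,hash)→1920, (C,merge)→4720, (C,nl_idx)→4800, (B,merge)→5040, (B,nl_idx)→7200, (C,hash)→7360 …(+2); best=1920 via (B,hash)
  {ABC}: card=40000; try (A,hash)→7320, (C,hash)→9320, (C,merge)→14120, (C,nl_idx)→48520, (A,merge)→54720, (C,nl)→321320 …(+1); best=7320 via (A,hash)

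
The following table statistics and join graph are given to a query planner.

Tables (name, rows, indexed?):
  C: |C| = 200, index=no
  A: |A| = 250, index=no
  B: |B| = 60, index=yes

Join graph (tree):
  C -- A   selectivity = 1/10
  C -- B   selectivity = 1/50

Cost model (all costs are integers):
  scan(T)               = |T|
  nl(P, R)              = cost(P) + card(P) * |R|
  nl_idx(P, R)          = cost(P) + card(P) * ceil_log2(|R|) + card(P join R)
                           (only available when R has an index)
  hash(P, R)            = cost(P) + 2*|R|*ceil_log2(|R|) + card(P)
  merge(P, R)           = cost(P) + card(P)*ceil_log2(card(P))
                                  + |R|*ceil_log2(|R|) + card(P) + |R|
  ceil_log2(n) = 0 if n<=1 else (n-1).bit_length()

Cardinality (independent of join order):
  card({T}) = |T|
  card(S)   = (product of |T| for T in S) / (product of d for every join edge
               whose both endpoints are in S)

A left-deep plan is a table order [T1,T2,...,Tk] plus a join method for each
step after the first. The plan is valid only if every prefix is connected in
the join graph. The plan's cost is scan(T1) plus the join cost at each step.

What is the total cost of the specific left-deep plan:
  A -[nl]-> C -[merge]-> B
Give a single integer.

120670

step 1: scan A: cost=250, card=250
step 2: join C via nl
    card(P join C) = 250*200/(10) = 5000
    cost = 250 + 250*200 = 50250
step 3: join B via merge
    card(P join B) = 5000*60/(50) = 6000
    cost = 50250 + 5000*13 + 60*6 + 5000 + 60 = 120670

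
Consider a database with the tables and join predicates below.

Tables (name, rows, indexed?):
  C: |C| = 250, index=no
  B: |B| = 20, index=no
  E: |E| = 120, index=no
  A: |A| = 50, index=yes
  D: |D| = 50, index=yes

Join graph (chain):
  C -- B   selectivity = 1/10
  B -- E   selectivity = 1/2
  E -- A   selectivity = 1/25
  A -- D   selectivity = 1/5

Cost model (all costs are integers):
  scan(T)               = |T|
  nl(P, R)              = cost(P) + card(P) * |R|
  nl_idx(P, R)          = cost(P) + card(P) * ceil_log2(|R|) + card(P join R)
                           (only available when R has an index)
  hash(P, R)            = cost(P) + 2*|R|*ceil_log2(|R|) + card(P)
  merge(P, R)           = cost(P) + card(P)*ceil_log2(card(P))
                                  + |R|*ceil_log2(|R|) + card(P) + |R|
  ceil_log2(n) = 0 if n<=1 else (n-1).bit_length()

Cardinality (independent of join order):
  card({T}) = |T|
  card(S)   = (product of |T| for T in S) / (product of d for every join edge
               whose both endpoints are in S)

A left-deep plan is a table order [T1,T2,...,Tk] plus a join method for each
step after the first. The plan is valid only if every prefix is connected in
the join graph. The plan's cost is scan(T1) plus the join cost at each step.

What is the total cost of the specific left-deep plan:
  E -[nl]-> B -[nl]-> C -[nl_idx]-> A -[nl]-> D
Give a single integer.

3542520

step 1: scan E: cost=120, card=120
step 2: join B via nl
    card(P join B) = 120*20/(2) = 1200
    cost = 120 + 120*20 = 2520
step 3: join C via nl
    card(P join C) = 1200*250/(10) = 30000
    cost = 2520 + 1200*250 = 302520
step 4: join A via nl_idx
    card(P join A) = 30000*50/(25) = 60000
    cost = 302520 + 30000*6 + 60000 = 542520
step 5: join D via nl
    card(P join D) = 60000*50/(5) = 600000
    cost = 542520 + 60000*50 = 3542520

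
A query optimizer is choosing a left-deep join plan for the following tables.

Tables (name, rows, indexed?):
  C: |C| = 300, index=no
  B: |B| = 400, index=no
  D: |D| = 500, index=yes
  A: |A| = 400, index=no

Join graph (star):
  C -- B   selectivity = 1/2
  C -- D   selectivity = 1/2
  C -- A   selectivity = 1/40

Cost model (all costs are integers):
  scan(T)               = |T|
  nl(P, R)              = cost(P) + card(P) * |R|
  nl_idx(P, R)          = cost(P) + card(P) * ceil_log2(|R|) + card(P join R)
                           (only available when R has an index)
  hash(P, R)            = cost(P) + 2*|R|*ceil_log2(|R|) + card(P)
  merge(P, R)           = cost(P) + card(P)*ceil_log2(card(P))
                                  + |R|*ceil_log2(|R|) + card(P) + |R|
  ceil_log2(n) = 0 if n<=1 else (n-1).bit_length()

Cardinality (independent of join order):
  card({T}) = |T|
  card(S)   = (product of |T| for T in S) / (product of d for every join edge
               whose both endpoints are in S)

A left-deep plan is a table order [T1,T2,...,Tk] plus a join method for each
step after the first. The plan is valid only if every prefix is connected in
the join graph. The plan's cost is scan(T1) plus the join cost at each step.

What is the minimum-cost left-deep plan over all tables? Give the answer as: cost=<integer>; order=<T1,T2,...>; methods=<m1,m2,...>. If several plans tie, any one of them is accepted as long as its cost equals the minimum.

Selinger DP (subsets sized 1..n):
  {C}: scan cost=300, card=300
  {B}: scan cost=400, card=400
  {D}: scan cost=500, card=500
  {A}: scan cost=400, card=400
  {BC}: card=60000; try (C,hash)→6200, (B,merge)→7300, (C,merge)→7400, (B,hash)→7800, (B,nl)→120300, (C,nl)→120400; best=6200 via (C,hash)
  {CD}: card=75000; try (C,hash)→6400, (D,merge)→8300, (C,merge)→8500, (D,hash)→9600, (D,nl_idx)→78000, (D,nl)→150300 …(+1); best=6400 via (C,hash)
  {AC}: card=3000; try (C,hash)→6200, (A,merge)→7300, (C,merge)→7400, (A,hash)→7800, (A,nl)→120300, (C,nl)→120400; best=6200 via (C,hash)
  {BCD}: card=15000000; try (D,hash)→75200, (B,hash)→88600, (D,merge)→1031200, (B,merge)→1360400, (D,nl_idx)→15546200, (D,nl)→30006200 …(+1); best=75200 via (D,hash)
  {ABC}: card=600000; try (B,hash)→16400, (B,merge)→49200, (A,hash)→73400, (A,merge)→1030200, (B,nl)→1206200, (A,nl)→24006200; best=16400 via (B,hash)
  {ACD}: card=750000; try (D,hash)→18200, (D,merge)→50200, (A,hash)→88600, (D,nl_idx)→783200, (A,merge)→1360400, (D,nl)→1506200 …(+1); best=18200 via (D,hash)
  {ABCD}: card=150000000; try (D,hash)→625400, (B,hash)→775400, (D,merge)→12621400, (A,hash)→15082400, (B,merge)→15772200, (D,nl_idx)→155416400 …(+4); best=625400 via (D,hash)

cost=625400; order=A,C,B,D; methods=hash,hash,hash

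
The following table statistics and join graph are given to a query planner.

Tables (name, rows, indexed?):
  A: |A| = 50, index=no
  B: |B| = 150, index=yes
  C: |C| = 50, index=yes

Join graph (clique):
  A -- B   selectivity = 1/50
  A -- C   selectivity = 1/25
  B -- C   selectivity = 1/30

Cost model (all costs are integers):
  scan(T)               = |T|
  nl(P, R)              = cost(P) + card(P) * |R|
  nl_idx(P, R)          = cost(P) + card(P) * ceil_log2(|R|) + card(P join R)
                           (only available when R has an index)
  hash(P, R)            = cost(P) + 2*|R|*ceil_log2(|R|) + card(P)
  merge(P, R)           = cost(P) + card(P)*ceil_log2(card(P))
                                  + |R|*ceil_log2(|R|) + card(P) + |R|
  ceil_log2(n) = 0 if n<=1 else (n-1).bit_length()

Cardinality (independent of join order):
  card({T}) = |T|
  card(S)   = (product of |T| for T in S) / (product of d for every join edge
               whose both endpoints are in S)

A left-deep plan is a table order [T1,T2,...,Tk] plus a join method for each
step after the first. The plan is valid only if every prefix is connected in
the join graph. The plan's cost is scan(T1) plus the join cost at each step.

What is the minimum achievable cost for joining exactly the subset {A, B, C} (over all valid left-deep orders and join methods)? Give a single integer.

Selinger DP over subsets of {A,B,C}:
  {A}: scan cost=50, card=50
  {B}: scan cost=150, card=150
  {C}: scan cost=50, card=50
  {AB}: card=150; try (B,nl_idx)→600, (A,hash)→900, (B,merge)→1750, (A,merge)→1850, (B,hash)→2500, (B,nl)→7550 …(+1); best=600 via (B,nl_idx)
  {AC}: card=100; try (C,nl_idx)→450, (C,hash)→700, (A,hash)→700, (C,merge)→750, (A,merge)→750, (C,nl)→2550 …(+1); best=450 via (C,nl_idx)
  {BC}: card=250; try (B,nl_idx)→700, (C,hash)→900, (C,nl_idx)→1300, (B,merge)→1750, (C,merge)→1850, (B,hash)→2500 …(+2); best=700 via (B,nl_idx)
  {ABC}: card=10; try (B,nl_idx)→1260, (C,hash)→1350, (C,nl_idx)→1510, (A,hash)→1550, (C,merge)→2300, (B,merge)→2600 …(+5); best=1260 via (B,nl_idx)

1260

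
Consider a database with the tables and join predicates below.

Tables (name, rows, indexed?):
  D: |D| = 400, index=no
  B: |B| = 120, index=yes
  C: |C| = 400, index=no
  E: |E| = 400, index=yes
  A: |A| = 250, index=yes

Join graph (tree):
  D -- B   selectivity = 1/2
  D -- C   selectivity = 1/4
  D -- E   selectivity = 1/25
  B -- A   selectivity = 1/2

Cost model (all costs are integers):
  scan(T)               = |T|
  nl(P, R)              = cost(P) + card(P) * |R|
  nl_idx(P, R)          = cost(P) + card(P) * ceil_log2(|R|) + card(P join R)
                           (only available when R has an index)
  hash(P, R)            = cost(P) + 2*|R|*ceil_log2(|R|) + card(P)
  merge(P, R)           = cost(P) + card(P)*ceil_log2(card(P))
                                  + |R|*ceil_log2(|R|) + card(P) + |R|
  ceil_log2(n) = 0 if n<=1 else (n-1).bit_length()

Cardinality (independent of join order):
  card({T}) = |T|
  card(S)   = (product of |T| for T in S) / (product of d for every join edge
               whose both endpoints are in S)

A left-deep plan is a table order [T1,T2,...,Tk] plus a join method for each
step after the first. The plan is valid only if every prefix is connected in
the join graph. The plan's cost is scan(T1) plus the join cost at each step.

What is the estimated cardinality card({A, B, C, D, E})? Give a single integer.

4800000000

Tables in S: A(250), B(120), C(400), D(400), E(400)
Edges inside S: D-B(d=2), D-C(d=4), D-E(d=25), B-A(d=2)
numerator = 250 * 120 * 400 * 400 * 400 = 1920000000000
denominator = 2 * 4 * 25 * 2 = 400
card(S) = 1920000000000 / 400 = 4800000000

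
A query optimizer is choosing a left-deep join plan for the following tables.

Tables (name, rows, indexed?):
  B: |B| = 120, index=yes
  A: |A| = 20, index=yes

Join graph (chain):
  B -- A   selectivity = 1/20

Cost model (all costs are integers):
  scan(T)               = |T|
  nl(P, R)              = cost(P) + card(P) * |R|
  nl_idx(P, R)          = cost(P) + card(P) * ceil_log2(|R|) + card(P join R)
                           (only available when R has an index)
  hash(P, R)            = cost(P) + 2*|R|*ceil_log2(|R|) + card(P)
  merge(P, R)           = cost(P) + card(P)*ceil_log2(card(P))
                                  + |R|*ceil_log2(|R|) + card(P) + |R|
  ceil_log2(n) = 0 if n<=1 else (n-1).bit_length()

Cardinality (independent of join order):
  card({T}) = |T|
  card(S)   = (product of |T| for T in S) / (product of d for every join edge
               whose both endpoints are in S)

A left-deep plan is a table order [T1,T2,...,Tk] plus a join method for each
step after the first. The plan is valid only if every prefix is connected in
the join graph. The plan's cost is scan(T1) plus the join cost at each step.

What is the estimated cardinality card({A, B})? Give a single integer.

120

Tables in S: A(20), B(120)
Edges inside S: B-A(d=20)
numerator = 20 * 120 = 2400
denominator = 20 = 20
card(S) = 2400 / 20 = 120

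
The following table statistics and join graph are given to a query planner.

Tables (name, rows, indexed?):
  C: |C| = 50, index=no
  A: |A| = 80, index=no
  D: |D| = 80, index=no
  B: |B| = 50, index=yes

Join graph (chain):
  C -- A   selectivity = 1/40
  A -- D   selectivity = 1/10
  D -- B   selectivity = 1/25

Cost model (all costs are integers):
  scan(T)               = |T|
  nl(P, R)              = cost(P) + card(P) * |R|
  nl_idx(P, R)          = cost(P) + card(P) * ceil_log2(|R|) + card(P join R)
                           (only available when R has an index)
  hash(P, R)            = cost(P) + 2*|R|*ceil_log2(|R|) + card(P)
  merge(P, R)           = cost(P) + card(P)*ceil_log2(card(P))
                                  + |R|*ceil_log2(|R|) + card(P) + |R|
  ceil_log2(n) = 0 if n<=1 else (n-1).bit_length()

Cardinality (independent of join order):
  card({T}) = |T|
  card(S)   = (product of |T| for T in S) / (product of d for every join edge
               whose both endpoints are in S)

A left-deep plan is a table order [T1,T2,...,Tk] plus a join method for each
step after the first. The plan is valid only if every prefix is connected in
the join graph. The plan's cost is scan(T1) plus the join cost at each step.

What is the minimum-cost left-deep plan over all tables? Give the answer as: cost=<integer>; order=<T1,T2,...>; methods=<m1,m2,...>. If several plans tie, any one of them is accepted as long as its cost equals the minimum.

cost=3380; order=A,C,D,B; methods=hash,hash,hash

Selinger DP (subsets sized 1..n):
  {C}: scan cost=50, card=50
  {A}: scan cost=80, card=80
  {D}: scan cost=80, card=80
  {B}: scan cost=50, card=50
  {AC}: card=100; try (C,hash)→760, (A,merge)→1040, (C,merge)→1070, (A,hash)→1220, (A,nl)→4050, (C,nl)→4080; best=760 via (C,hash)
  {AD}: card=640; try (D,hash)→1280, (A,hash)→1280, (D,merge)→1360, (A,merge)→1360, (D,nl)→6480, (A,nl)→6480; best=1280 via (D,hash)
  {BD}: card=160; try (B,nl_idx)→720, (B,hash)→760, (D,merge)→1040, (B,merge)→1070, (D,hash)→1220, (D,nl)→4050 …(+1); best=720 via (B,nl_idx)
  {ACD}: card=800; try (D,hash)→1980, (D,merge)→2200, (C,hash)→2520, (C,merge)→8670, (D,nl)→8760, (C,nl)→33280; best=1980 via (D,hash)
  {ABD}: card=1280; try (A,hash)→2000, (B,hash)→2520, (A,merge)→2800, (B,nl_idx)→6400, (B,merge)→8670, (A,nl)→13520 …(+1); best=2000 via (A,hash)
  {ABCD}: card=1600; try (B,hash)→3380, (C,hash)→3880, (B,nl_idx)→8380, (B,merge)→11130, (C,merge)→17710, (B,nl)→41980 …(+1); best=3380 via (B,hash)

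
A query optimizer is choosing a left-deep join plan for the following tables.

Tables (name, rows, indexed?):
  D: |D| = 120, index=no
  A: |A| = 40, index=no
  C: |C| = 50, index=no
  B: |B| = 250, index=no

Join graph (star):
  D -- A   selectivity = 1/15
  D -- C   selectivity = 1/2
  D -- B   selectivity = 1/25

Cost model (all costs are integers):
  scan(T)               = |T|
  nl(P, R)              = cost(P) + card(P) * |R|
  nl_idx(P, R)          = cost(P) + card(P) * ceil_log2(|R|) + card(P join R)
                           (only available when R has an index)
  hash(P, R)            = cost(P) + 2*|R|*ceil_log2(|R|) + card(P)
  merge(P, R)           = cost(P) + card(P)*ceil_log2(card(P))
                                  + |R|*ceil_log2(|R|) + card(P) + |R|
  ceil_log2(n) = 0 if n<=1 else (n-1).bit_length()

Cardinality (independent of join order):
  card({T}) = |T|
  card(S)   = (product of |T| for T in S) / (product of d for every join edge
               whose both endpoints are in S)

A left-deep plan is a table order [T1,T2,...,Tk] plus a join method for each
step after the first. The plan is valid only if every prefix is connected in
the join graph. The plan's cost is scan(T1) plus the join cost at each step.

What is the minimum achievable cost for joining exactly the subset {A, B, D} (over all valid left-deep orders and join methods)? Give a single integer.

3860

Selinger DP over subsets of {A,B,D}:
  {D}: scan cost=120, card=120
  {A}: scan cost=40, card=40
  {B}: scan cost=250, card=250
  {AD}: card=320; try (A,hash)→720, (D,merge)→1280, (A,merge)→1360, (D,hash)→1760, (D,nl)→4840, (A,nl)→4920; best=720 via (A,hash)
  {BD}: card=1200; try (D,hash)→2180, (B,merge)→3330, (D,merge)→3460, (B,hash)→4240, (B,nl)→30120, (D,nl)→30250; best=2180 via (D,hash)
  {ABD}: card=3200; try (A,hash)→3860, (B,hash)→5040, (B,merge)→6170, (A,merge)→16860, (A,nl)→50180, (B,nl)→80720; best=3860 via (A,hash)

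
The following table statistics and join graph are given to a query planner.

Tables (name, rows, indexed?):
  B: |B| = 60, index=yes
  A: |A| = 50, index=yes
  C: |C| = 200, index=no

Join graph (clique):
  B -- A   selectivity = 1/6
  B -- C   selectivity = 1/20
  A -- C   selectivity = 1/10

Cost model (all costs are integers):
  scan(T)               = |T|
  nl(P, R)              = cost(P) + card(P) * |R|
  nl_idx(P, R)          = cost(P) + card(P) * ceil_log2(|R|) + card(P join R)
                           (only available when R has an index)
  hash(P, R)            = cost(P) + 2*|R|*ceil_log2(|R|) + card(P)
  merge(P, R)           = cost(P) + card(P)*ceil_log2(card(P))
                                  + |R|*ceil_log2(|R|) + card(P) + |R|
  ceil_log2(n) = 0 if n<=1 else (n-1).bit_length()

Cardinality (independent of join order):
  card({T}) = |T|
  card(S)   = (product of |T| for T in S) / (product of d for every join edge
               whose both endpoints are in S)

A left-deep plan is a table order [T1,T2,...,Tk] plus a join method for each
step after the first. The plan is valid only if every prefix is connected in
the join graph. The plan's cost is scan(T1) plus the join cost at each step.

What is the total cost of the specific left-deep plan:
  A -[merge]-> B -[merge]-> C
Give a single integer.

7620

step 1: scan A: cost=50, card=50
step 2: join B via merge
    card(P join B) = 50*60/(6) = 500
    cost = 50 + 50*6 + 60*6 + 50 + 60 = 820
step 3: join C via merge
    card(P join C) = 500*200/(20*10) = 500
    cost = 820 + 500*9 + 200*8 + 500 + 200 = 7620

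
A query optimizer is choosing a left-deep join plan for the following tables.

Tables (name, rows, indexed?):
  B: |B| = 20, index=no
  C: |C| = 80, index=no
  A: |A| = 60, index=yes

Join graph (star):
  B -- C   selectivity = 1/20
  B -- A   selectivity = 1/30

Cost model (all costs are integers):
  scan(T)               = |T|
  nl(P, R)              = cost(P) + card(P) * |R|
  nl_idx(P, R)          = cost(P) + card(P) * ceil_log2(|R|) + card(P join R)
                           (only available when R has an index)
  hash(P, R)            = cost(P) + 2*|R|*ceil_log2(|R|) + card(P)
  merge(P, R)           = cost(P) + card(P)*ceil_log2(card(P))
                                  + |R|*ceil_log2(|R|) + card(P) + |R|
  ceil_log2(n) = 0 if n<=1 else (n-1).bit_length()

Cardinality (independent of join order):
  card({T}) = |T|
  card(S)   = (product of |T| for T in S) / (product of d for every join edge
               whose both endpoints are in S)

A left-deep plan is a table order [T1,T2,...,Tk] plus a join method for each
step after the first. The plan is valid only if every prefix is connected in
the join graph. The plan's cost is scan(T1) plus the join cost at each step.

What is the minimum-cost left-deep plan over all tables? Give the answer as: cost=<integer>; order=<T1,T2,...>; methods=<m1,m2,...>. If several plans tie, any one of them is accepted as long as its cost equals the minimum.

cost=1000; order=C,B,A; methods=hash,nl_idx

Selinger DP (subsets sized 1..n):
  {B}: scan cost=20, card=20
  {C}: scan cost=80, card=80
  {A}: scan cost=60, card=60
  {BC}: card=80; try (B,hash)→360, (C,merge)→780, (B,merge)→840, (C,hash)→1160, (C,nl)→1620, (B,nl)→1680; best=360 via (B,hash)
  {AB}: card=40; try (A,nl_idx)→180, (B,hash)→320, (A,merge)→560, (B,merge)→600, (A,hash)→760, (A,nl)→1220 …(+1); best=180 via (A,nl_idx)
  {ABC}: card=160; try (A,nl_idx)→1000, (C,merge)→1100, (A,hash)→1160, (C,hash)→1340, (A,merge)→1420, (C,nl)→3380 …(+1); best=1000 via (A,nl_idx)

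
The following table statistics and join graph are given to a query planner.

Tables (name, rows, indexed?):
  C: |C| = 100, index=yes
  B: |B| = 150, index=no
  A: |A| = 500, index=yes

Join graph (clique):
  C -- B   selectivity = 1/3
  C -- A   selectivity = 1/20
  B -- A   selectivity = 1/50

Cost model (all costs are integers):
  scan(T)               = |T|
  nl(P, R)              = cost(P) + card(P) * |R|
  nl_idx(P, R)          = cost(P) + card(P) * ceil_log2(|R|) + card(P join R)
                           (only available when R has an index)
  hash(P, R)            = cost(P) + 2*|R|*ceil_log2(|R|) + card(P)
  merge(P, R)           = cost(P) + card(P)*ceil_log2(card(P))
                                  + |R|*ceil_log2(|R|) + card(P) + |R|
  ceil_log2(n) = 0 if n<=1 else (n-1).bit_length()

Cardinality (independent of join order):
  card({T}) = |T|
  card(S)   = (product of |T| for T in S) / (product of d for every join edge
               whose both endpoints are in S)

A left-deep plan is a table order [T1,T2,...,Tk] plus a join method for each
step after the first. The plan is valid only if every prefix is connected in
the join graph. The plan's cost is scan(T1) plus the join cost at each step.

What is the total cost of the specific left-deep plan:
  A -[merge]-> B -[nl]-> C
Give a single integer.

step 1: scan A: cost=500, card=500
step 2: join B via merge
    card(P join B) = 500*150/(50) = 1500
    cost = 500 + 500*9 + 150*8 + 500 + 150 = 6850
step 3: join C via nl
    card(P join C) = 1500*100/(3*20) = 2500
    cost = 6850 + 1500*100 = 156850

156850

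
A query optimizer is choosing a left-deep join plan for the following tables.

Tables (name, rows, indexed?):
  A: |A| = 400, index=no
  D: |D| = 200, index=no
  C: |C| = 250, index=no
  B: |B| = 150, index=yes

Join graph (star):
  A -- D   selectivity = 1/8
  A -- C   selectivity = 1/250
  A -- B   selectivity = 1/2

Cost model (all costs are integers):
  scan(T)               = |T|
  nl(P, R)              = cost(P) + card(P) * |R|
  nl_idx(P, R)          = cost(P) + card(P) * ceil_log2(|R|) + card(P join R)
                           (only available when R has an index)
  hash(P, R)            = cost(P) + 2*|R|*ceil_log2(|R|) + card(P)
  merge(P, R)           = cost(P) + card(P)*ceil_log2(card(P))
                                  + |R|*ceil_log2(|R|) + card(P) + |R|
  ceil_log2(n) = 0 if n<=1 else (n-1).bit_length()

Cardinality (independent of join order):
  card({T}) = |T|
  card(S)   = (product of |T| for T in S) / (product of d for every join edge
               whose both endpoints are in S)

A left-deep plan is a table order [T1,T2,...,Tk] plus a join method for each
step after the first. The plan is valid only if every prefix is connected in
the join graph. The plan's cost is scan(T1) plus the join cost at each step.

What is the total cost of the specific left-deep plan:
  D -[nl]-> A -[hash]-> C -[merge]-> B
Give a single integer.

step 1: scan D: cost=200, card=200
step 2: join A via nl
    card(P join A) = 200*400/(8) = 10000
    cost = 200 + 200*400 = 80200
step 3: join C via hash
    card(P join C) = 10000*250/(250) = 10000
    cost = 80200 + 2*250*8 + 10000 = 94200
step 4: join B via merge
    card(P join B) = 10000*150/(2) = 750000
    cost = 94200 + 10000*14 + 150*8 + 10000 + 150 = 245550

245550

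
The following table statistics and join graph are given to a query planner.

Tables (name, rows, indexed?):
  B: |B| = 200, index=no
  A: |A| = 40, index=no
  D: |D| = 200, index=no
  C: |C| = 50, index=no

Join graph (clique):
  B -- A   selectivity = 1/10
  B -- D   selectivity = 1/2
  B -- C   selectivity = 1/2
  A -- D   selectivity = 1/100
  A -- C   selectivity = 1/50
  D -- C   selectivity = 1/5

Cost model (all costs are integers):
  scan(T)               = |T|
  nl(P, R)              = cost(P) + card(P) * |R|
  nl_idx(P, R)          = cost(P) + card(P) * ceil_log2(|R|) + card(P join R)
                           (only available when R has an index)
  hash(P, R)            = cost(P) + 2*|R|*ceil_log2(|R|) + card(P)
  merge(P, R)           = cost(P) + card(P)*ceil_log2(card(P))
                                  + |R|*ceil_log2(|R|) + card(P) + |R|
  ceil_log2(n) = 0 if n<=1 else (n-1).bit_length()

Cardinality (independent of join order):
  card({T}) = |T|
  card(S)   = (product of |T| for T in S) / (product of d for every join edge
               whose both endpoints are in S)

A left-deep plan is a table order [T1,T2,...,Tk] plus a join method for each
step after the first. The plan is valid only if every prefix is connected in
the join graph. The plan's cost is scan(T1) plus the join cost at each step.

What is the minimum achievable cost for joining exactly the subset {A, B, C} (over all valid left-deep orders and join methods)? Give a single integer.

Selinger DP over subsets of {A,B,C}:
  {B}: scan cost=200, card=200
  {A}: scan cost=40, card=40
  {C}: scan cost=50, card=50
  {AB}: card=800; try (A,hash)→880, (B,merge)→2120, (A,merge)→2280, (B,hash)→3280, (B,nl)→8040, (A,nl)→8200; best=880 via (A,hash)
  {BC}: card=5000; try (C,hash)→1000, (B,merge)→2200, (C,merge)→2350, (B,hash)→3300, (B,nl)→10050, (C,nl)→10200; best=1000 via (C,hash)
  {AC}: card=40; try (A,hash)→580, (C,merge)→670, (C,hash)→680, (A,merge)→680, (C,nl)→2040, (A,nl)→2050; best=580 via (A,hash)
  {ABC}: card=400; try (C,hash)→2280, (B,merge)→2660, (B,hash)→3820, (A,hash)→6480, (B,nl)→8580, (C,merge)→10030 …(+3); best=2280 via (C,hash)

2280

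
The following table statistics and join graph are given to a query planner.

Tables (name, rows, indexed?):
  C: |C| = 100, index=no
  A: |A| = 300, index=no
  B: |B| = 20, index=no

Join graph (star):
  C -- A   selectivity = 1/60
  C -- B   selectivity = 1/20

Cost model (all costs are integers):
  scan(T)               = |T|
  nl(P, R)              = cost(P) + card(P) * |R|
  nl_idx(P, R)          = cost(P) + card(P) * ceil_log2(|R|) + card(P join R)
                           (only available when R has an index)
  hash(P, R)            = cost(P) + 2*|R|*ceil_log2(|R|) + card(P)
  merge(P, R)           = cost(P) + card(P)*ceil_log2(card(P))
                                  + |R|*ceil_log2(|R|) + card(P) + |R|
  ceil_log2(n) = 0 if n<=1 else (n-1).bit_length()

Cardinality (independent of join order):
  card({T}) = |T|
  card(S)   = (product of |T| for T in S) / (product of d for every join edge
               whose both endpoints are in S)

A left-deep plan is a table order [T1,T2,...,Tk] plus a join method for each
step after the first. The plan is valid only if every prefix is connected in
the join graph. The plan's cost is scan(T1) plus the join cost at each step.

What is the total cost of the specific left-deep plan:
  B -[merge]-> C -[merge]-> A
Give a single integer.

4740

step 1: scan B: cost=20, card=20
step 2: join C via merge
    card(P join C) = 20*100/(20) = 100
    cost = 20 + 20*5 + 100*7 + 20 + 100 = 940
step 3: join A via merge
    card(P join A) = 100*300/(60) = 500
    cost = 940 + 100*7 + 300*9 + 100 + 300 = 4740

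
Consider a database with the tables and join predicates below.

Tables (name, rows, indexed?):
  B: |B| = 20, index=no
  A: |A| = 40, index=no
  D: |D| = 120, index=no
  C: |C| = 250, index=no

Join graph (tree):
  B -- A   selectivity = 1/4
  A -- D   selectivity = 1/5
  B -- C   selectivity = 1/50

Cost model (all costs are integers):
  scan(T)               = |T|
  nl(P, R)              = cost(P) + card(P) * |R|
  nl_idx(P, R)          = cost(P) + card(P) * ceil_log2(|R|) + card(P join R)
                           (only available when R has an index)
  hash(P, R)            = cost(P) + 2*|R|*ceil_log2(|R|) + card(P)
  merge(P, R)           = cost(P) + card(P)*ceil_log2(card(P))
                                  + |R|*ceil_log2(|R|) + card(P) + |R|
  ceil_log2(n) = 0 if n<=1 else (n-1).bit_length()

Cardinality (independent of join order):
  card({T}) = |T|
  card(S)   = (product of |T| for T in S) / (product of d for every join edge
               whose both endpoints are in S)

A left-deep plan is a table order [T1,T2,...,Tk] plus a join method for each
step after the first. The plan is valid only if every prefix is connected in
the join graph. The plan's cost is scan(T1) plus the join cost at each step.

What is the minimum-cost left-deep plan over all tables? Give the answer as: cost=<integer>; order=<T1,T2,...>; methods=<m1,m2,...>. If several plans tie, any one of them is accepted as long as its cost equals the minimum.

cost=3960; order=C,B,A,D; methods=hash,hash,hash

Selinger DP (subsets sized 1..n):
  {B}: scan cost=20, card=20
  {A}: scan cost=40, card=40
  {D}: scan cost=120, card=120
  {C}: scan cost=250, card=250
  {AB}: card=200; try (B,hash)→280, (A,merge)→420, (B,merge)→440, (A,hash)→520, (A,nl)→820, (B,nl)→840; best=280 via (B,hash)
  {BC}: card=100; try (B,hash)→700, (C,merge)→2390, (B,merge)→2620, (C,hash)→4040, (C,nl)→5020, (B,nl)→5250; best=700 via (B,hash)
  {AD}: card=960; try (A,hash)→720, (D,merge)→1280, (A,merge)→1360, (D,hash)→1760, (D,nl)→4840, (A,nl)→4920; best=720 via (A,hash)
  {ABD}: card=4800; try (B,hash)→1880, (D,hash)→2160, (D,merge)→3040, (B,merge)→11400, (B,nl)→19920, (D,nl)→24280; best=1880 via (B,hash)
  {ABC}: card=1000; try (A,hash)→1280, (A,merge)→1780, (C,merge)→4330, (C,hash)→4480, (A,nl)→4700, (C,nl)→50280; best=1280 via (A,hash)
  {ABCD}: card=24000; try (D,hash)→3960, (C,hash)→10680, (D,merge)→13240, (C,merge)→71330, (D,nl)→121280, (C,nl)→1201880; best=3960 via (D,hash)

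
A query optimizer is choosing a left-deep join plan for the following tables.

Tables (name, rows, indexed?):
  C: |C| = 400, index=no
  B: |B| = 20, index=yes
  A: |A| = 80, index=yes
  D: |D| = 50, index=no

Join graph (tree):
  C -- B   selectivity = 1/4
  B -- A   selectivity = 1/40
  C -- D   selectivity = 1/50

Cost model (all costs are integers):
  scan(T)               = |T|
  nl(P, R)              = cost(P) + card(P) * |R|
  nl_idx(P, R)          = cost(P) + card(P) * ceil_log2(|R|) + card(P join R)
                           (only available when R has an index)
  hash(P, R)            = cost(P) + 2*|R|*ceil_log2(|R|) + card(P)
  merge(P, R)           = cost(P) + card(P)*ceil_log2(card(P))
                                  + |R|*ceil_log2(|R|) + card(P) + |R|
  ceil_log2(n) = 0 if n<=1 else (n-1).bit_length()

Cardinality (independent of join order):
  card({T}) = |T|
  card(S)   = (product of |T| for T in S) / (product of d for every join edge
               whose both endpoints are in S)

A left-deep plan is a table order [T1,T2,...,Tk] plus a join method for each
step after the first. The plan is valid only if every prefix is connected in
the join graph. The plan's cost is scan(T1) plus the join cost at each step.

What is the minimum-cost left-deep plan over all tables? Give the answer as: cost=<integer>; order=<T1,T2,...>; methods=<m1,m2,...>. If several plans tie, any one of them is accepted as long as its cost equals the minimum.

Selinger DP (subsets sized 1..n):
  {C}: scan cost=400, card=400
  {B}: scan cost=20, card=20
  {A}: scan cost=80, card=80
  {D}: scan cost=50, card=50
  {BC}: card=2000; try (B,hash)→1000, (C,merge)→4140, (B,nl_idx)→4400, (B,merge)→4520, (C,hash)→7240, (C,nl)→8020 …(+1); best=1000 via (B,hash)
  {CD}: card=400; try (D,hash)→1400, (C,merge)→4400, (D,merge)→4750, (C,hash)→7300, (C,nl)→20050, (D,nl)→20400; best=1400 via (D,hash)
  {AB}: card=40; try (A,nl_idx)→200, (B,hash)→360, (B,nl_idx)→520, (A,merge)→780, (B,merge)→840, (A,hash)→1160 …(+2); best=200 via (A,nl_idx)
  {ABC}: card=4000; try (A,hash)→4120, (C,merge)→4480, (C,hash)→7440, (C,nl)→16200, (A,nl_idx)→19000, (A,merge)→25640 …(+1); best=4120 via (A,hash)
  {BCD}: card=2000; try (B,hash)→2000, (D,hash)→3600, (B,nl_idx)→5400, (B,merge)→5520, (B,nl)→9400, (D,merge)→25350 …(+1); best=2000 via (B,hash)
  {ABCD}: card=4000; try (A,hash)→5120, (D,hash)→8720, (A,nl_idx)→20000, (A,merge)→26640, (D,merge)→56470, (A,nl)→162000 …(+1); best=5120 via (A,hash)

cost=5120; order=C,D,B,A; methods=hash,hash,hash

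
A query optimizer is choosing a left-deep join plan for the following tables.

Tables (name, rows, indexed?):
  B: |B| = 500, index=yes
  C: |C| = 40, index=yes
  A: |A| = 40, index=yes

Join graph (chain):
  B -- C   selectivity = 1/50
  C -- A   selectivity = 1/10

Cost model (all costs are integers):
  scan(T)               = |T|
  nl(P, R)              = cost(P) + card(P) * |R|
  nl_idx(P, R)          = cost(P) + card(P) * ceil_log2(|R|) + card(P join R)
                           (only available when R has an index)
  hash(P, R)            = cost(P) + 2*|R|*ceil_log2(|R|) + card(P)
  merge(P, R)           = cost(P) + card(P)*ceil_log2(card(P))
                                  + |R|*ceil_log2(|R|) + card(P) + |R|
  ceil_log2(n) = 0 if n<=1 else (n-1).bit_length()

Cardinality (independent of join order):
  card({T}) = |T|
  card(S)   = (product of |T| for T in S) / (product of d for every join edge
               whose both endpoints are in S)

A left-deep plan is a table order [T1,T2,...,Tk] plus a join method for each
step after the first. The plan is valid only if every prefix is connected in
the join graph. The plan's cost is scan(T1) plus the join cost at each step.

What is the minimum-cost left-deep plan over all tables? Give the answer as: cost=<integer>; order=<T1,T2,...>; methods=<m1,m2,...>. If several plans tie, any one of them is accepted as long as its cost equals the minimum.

cost=1680; order=C,B,A; methods=nl_idx,hash

Selinger DP (subsets sized 1..n):
  {B}: scan cost=500, card=500
  {C}: scan cost=40, card=40
  {A}: scan cost=40, card=40
  {BC}: card=400; try (B,nl_idx)→800, (C,hash)→1480, (C,nl_idx)→3900, (B,merge)→5320, (C,merge)→5780, (B,hash)→9080 …(+2); best=800 via (B,nl_idx)
  {AC}: card=160; try (C,nl_idx)→440, (A,nl_idx)→440, (C,hash)→560, (A,hash)→560, (C,merge)→600, (A,merge)→600 …(+2); best=440 via (C,nl_idx)
  {ABC}: card=1600; try (A,hash)→1680, (B,nl_idx)→3480, (A,nl_idx)→4800, (A,merge)→5080, (B,merge)→6880, (B,hash)→9600 …(+2); best=1680 via (A,hash)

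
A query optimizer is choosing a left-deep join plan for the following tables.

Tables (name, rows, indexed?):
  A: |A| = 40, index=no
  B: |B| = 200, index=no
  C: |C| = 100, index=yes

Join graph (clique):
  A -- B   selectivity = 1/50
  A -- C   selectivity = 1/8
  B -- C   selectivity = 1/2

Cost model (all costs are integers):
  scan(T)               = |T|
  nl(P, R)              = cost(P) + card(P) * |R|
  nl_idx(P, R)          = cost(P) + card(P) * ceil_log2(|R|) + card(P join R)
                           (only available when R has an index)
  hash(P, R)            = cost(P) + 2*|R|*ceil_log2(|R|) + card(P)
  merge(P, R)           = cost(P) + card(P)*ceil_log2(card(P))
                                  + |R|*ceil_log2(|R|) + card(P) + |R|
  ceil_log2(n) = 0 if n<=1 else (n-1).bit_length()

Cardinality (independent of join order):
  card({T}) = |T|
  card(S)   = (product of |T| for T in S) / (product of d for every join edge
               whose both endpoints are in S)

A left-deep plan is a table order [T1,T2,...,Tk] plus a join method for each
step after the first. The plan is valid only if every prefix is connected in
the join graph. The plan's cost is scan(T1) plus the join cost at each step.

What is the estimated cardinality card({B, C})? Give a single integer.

10000

Tables in S: B(200), C(100)
Edges inside S: B-C(d=2)
numerator = 200 * 100 = 20000
denominator = 2 = 2
card(S) = 20000 / 2 = 10000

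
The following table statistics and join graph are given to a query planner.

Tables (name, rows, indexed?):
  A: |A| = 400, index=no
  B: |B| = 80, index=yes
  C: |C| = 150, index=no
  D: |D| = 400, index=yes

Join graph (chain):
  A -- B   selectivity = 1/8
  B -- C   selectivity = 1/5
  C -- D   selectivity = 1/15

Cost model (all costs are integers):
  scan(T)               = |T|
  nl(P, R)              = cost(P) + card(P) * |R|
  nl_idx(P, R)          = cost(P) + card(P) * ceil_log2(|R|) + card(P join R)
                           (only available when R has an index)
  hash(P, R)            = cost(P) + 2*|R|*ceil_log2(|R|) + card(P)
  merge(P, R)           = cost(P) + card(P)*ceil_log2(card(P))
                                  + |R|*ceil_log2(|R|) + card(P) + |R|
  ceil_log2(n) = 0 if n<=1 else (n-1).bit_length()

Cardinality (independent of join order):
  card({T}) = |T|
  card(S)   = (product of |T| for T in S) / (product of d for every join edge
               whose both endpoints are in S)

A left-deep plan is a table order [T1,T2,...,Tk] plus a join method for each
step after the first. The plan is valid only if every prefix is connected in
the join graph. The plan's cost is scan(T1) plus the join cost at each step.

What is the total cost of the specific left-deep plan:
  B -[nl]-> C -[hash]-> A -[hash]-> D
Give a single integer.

step 1: scan B: cost=80, card=80
step 2: join C via nl
    card(P join C) = 80*150/(5) = 2400
    cost = 80 + 80*150 = 12080
step 3: join A via hash
    card(P join A) = 2400*400/(8) = 120000
    cost = 12080 + 2*400*9 + 2400 = 21680
step 4: join D via hash
    card(P join D) = 120000*400/(15) = 3200000
    cost = 21680 + 2*400*9 + 120000 = 148880

148880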